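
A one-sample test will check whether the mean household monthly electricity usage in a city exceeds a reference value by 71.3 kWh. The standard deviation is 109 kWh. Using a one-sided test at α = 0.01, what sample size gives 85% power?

For a one-sample z-test, n = ((z_α + z_β)·σ/δ)².
z_α = 2.326 (one-sided α = 0.01); z_β = 1.036 (power 85% → β = 0.15).
n = (3.362 × 109 / 71.3)² = 26.42
Round up: n = 27.

27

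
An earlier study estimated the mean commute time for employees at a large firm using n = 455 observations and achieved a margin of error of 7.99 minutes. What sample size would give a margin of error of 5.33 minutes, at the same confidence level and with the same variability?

n = 1023

Margin of error scales as 1/√n, so n₂ = n₁·(E₁/E₂)².
n₂ = 455 × (7.99/5.33)² = 455 × 2.247 = 1022.38
Round up: n₂ = 1023.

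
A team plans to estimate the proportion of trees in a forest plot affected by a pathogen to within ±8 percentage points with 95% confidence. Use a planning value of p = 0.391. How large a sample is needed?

143

For a proportion with margin E = 0.08 at 95% confidence, z = 1.960.
n = p̂(1−p̂)(z/E)² = 0.391 × 0.609 × (1.960/0.08)² = 142.93
Round up: n = 143.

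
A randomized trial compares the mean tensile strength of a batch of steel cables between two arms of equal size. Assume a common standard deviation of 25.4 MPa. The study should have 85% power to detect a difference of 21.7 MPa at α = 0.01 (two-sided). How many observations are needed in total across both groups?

For two equal groups, n per group = 2·((z_{α/2} + z_β)·σ/δ)².
z_{α/2} = 2.576; z_β = 1.036 (power 85%).
n = 2 × (3.612 × 25.4 / 21.7)² = 2 × 17.87 = 35.74
Round up: n = 36 per group.
Total across both groups: 2 × 36 = 72.

72 total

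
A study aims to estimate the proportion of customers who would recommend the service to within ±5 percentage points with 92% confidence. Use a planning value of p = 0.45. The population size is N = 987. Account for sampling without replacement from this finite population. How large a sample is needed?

For a proportion with margin E = 0.05 at 92% confidence, z = 1.751.
n = p̂(1−p̂)(z/E)² = 0.45 × 0.55 × (1.751/0.05)² = 303.53 — call this n₀.
Finite-population correction with N = 987: n = n₀ / (1 + (n₀−1)/N) = 303.53 / 1.307 = 232.23
Round up: n = 233.

233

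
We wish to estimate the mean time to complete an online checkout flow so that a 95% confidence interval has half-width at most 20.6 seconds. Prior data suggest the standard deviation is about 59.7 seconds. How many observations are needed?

For a mean, the margin of error is E = z·σ/√n, so n = (zσ/E)².
At 95% confidence, z = 1.960.
n = (1.960 × 59.7 / 20.6)² = 32.26
Round up: n = 33.

33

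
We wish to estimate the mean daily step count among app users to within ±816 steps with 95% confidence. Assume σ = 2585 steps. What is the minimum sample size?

39

For a mean, the margin of error is E = z·σ/√n, so n = (zσ/E)².
At 95% confidence, z = 1.960.
n = (1.960 × 2585 / 816)² = 38.55
Round up: n = 39.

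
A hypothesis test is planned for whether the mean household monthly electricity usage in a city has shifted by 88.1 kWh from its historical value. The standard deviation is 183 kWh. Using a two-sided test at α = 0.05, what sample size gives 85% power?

39

For a one-sample z-test, n = ((z_{α/2} + z_β)·σ/δ)².
z_{α/2} = 1.960 (two-sided α = 0.05); z_β = 1.036 (power 85% → β = 0.15).
n = (2.996 × 183 / 88.1)² = 38.73
Round up: n = 39.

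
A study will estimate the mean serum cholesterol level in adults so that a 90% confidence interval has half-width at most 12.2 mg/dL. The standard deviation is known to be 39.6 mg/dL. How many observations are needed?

For a mean, the margin of error is E = z·σ/√n, so n = (zσ/E)².
At 90% confidence, z = 1.645.
n = (1.645 × 39.6 / 12.2)² = 28.51
Round up: n = 29.

29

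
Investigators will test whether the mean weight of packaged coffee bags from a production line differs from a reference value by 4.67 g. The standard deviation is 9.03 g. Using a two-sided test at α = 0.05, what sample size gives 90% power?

n = 40

For a one-sample z-test, n = ((z_{α/2} + z_β)·σ/δ)².
z_{α/2} = 1.960 (two-sided α = 0.05); z_β = 1.282 (power 90% → β = 0.1).
n = (3.242 × 9.03 / 4.67)² = 39.30
Round up: n = 40.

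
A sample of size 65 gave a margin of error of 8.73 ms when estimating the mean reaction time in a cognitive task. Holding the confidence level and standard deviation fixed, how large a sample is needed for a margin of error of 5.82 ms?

147

Margin of error scales as 1/√n, so n₂ = n₁·(E₁/E₂)².
n₂ = 65 × (8.73/5.82)² = 65 × 2.25 = 146.25
Round up: n₂ = 147.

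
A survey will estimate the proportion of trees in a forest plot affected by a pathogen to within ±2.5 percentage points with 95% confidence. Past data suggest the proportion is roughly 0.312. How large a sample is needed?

1320

For a proportion with margin E = 0.025 at 95% confidence, z = 1.960.
n = p̂(1−p̂)(z/E)² = 0.312 × 0.688 × (1.960/0.025)² = 1319.40
Round up: n = 1320.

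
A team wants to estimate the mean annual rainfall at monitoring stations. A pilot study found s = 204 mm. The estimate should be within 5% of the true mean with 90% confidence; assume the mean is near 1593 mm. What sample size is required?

For a mean, the margin of error is E = z·σ/√n, so n = (zσ/E)².
At 90% confidence, z = 1.645.
E = 5% of 1593 = 79.65 mm.
n = (1.645 × 204 / 79.65)² = 17.75
Round up: n = 18.

n = 18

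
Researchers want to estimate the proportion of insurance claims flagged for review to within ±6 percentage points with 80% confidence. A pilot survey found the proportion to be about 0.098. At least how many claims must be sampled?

41

For a proportion with margin E = 0.06 at 80% confidence, z = 1.282.
n = p̂(1−p̂)(z/E)² = 0.098 × 0.902 × (1.282/0.06)² = 40.36
Round up: n = 41.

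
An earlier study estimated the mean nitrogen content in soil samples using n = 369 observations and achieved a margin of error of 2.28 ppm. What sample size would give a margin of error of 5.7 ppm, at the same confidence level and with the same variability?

Margin of error scales as 1/√n, so n₂ = n₁·(E₁/E₂)².
n₂ = 369 × (2.28/5.7)² = 369 × 0.16 = 59.04
Round up: n₂ = 60.

n = 60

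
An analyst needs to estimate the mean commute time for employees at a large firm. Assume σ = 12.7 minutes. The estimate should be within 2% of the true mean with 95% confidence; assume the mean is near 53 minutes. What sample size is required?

n = 552

For a mean, the margin of error is E = z·σ/√n, so n = (zσ/E)².
At 95% confidence, z = 1.960.
E = 2% of 53 = 1.06 minutes.
n = (1.960 × 12.7 / 1.06)² = 551.45
Round up: n = 552.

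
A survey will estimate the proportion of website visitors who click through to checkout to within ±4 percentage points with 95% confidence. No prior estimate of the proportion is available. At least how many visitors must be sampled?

For a proportion with margin E = 0.04 at 95% confidence, z = 1.960.
With no prior estimate, use p = 0.5, which maximizes p(1−p) at 0.25.
n = 0.25 × (z/E)² = 0.25 × (1.960/0.04)² = 600.25
Round up: n = 601.

601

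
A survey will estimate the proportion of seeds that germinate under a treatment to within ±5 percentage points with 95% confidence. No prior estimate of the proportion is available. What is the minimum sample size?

For a proportion with margin E = 0.05 at 95% confidence, z = 1.960.
With no prior estimate, use p = 0.5, which maximizes p(1−p) at 0.25.
n = 0.25 × (z/E)² = 0.25 × (1.960/0.05)² = 384.16
Round up: n = 385.

385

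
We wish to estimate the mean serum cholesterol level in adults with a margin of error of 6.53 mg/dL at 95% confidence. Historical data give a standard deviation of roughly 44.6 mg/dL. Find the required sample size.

n = 180

For a mean, the margin of error is E = z·σ/√n, so n = (zσ/E)².
At 95% confidence, z = 1.960.
n = (1.960 × 44.6 / 6.53)² = 179.21
Round up: n = 180.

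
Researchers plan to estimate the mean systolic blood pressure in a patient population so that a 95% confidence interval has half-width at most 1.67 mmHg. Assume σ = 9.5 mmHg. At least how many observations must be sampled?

125

For a mean, the margin of error is E = z·σ/√n, so n = (zσ/E)².
At 95% confidence, z = 1.960.
n = (1.960 × 9.5 / 1.67)² = 124.32
Round up: n = 125.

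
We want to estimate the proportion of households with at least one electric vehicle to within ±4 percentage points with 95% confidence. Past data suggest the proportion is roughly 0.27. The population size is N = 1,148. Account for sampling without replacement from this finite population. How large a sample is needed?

For a proportion with margin E = 0.04 at 95% confidence, z = 1.960.
n = p̂(1−p̂)(z/E)² = 0.27 × 0.73 × (1.960/0.04)² = 473.24 — call this n₀.
Finite-population correction with N = 1,148: n = n₀ / (1 + (n₀−1)/N) = 473.24 / 1.411 = 335.39
Round up: n = 336.

n = 336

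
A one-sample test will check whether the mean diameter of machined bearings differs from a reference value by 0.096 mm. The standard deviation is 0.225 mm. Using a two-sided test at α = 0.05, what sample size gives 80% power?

44

For a one-sample z-test, n = ((z_{α/2} + z_β)·σ/δ)².
z_{α/2} = 1.960 (two-sided α = 0.05); z_β = 0.842 (power 80% → β = 0.2).
n = (2.802 × 0.225 / 0.096)² = 43.13
Round up: n = 44.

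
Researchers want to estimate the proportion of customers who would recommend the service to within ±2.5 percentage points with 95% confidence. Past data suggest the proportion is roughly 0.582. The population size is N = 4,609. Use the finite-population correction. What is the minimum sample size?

For a proportion with margin E = 0.025 at 95% confidence, z = 1.960.
n = p̂(1−p̂)(z/E)² = 0.582 × 0.418 × (1.960/0.025)² = 1495.31 — call this n₀.
Finite-population correction with N = 4,609: n = n₀ / (1 + (n₀−1)/N) = 1495.31 / 1.324 = 1129.39
Round up: n = 1130.

1130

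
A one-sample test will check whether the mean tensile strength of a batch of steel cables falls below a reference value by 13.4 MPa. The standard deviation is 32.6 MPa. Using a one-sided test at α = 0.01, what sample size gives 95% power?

94

For a one-sample z-test, n = ((z_α + z_β)·σ/δ)².
z_α = 2.326 (one-sided α = 0.01); z_β = 1.645 (power 95% → β = 0.05).
n = (3.971 × 32.6 / 13.4)² = 93.33
Round up: n = 94.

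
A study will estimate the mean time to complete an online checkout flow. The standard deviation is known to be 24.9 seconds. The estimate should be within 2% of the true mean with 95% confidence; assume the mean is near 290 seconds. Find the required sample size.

For a mean, the margin of error is E = z·σ/√n, so n = (zσ/E)².
At 95% confidence, z = 1.960.
E = 2% of 290 = 5.8 seconds.
n = (1.960 × 24.9 / 5.8)² = 70.80
Round up: n = 71.

71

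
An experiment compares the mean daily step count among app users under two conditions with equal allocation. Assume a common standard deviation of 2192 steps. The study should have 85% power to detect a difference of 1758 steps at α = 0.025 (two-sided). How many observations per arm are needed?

For two equal groups, n per group = 2·((z_{α/2} + z_β)·σ/δ)².
z_{α/2} = 2.241; z_β = 1.036 (power 85%).
n = 2 × (3.277 × 2192 / 1758)² = 2 × 16.70 = 33.40
Round up: n = 34 per group.

34 per group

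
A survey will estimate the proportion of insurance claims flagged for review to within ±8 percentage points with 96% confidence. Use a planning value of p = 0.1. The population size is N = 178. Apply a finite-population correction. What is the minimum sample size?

For a proportion with margin E = 0.08 at 96% confidence, z = 2.054.
n = p̂(1−p̂)(z/E)² = 0.1 × 0.9 × (2.054/0.08)² = 59.33 — call this n₀.
Finite-population correction with N = 178: n = n₀ / (1 + (n₀−1)/N) = 59.33 / 1.328 = 44.68
Round up: n = 45.

45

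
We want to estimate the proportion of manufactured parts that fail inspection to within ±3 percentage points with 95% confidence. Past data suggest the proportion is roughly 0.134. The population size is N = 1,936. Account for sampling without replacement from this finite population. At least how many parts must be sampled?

n = 395

For a proportion with margin E = 0.03 at 95% confidence, z = 1.960.
n = p̂(1−p̂)(z/E)² = 0.134 × 0.866 × (1.960/0.03)² = 495.33 — call this n₀.
Finite-population correction with N = 1,936: n = n₀ / (1 + (n₀−1)/N) = 495.33 / 1.255 = 394.69
Round up: n = 395.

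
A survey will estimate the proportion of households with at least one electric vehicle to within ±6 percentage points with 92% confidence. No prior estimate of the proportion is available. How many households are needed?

For a proportion with margin E = 0.06 at 92% confidence, z = 1.751.
With no prior estimate, use p = 0.5, which maximizes p(1−p) at 0.25.
n = 0.25 × (z/E)² = 0.25 × (1.751/0.06)² = 212.92
Round up: n = 213.

213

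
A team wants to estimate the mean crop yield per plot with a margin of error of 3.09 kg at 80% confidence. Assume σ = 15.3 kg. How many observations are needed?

For a mean, the margin of error is E = z·σ/√n, so n = (zσ/E)².
At 80% confidence, z = 1.282.
n = (1.282 × 15.3 / 3.09)² = 40.29
Round up: n = 41.

41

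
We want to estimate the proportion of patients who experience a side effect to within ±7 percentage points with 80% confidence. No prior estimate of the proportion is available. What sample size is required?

84

For a proportion with margin E = 0.07 at 80% confidence, z = 1.282.
With no prior estimate, use p = 0.5, which maximizes p(1−p) at 0.25.
n = 0.25 × (z/E)² = 0.25 × (1.282/0.07)² = 83.85
Round up: n = 84.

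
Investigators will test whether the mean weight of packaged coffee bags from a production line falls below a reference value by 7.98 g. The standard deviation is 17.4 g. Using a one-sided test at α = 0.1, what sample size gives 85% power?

For a one-sample z-test, n = ((z_α + z_β)·σ/δ)².
z_α = 1.282 (one-sided α = 0.1); z_β = 1.036 (power 85% → β = 0.15).
n = (2.318 × 17.4 / 7.98)² = 25.55
Round up: n = 26.

n = 26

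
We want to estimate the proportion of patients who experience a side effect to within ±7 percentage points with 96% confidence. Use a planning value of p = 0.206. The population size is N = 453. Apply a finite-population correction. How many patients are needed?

For a proportion with margin E = 0.07 at 96% confidence, z = 2.054.
n = p̂(1−p̂)(z/E)² = 0.206 × 0.794 × (2.054/0.07)² = 140.83 — call this n₀.
Finite-population correction with N = 453: n = n₀ / (1 + (n₀−1)/N) = 140.83 / 1.309 = 107.59
Round up: n = 108.

108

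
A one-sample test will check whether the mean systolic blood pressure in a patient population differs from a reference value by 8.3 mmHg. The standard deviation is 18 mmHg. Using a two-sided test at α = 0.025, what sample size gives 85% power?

For a one-sample z-test, n = ((z_{α/2} + z_β)·σ/δ)².
z_{α/2} = 2.241 (two-sided α = 0.025); z_β = 1.036 (power 85% → β = 0.15).
n = (3.277 × 18 / 8.3)² = 50.51
Round up: n = 51.

51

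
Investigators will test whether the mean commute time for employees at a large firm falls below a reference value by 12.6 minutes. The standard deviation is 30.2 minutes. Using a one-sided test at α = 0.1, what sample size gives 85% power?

n = 31

For a one-sample z-test, n = ((z_α + z_β)·σ/δ)².
z_α = 1.282 (one-sided α = 0.1); z_β = 1.036 (power 85% → β = 0.15).
n = (2.318 × 30.2 / 12.6)² = 30.87
Round up: n = 31.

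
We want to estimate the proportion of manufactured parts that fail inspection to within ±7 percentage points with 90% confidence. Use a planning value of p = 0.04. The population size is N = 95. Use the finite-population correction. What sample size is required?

For a proportion with margin E = 0.07 at 90% confidence, z = 1.645.
n = p̂(1−p̂)(z/E)² = 0.04 × 0.96 × (1.645/0.07)² = 21.21 — call this n₀.
Finite-population correction with N = 95: n = n₀ / (1 + (n₀−1)/N) = 21.21 / 1.213 = 17.49
Round up: n = 18.

18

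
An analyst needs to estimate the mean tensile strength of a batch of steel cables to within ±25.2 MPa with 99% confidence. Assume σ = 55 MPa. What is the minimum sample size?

For a mean, the margin of error is E = z·σ/√n, so n = (zσ/E)².
At 99% confidence, z = 2.576.
n = (2.576 × 55 / 25.2)² = 31.61
Round up: n = 32.

32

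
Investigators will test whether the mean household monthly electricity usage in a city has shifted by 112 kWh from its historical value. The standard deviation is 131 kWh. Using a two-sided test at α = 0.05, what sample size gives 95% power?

For a one-sample z-test, n = ((z_{α/2} + z_β)·σ/δ)².
z_{α/2} = 1.960 (two-sided α = 0.05); z_β = 1.645 (power 95% → β = 0.05).
n = (3.605 × 131 / 112)² = 17.78
Round up: n = 18.

n = 18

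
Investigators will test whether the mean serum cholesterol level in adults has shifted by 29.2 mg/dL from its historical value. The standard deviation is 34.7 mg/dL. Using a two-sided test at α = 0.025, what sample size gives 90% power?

18

For a one-sample z-test, n = ((z_{α/2} + z_β)·σ/δ)².
z_{α/2} = 2.241 (two-sided α = 0.025); z_β = 1.282 (power 90% → β = 0.1).
n = (3.523 × 34.7 / 29.2)² = 17.53
Round up: n = 18.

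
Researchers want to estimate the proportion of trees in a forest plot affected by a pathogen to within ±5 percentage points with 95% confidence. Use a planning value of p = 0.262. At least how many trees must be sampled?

n = 298

For a proportion with margin E = 0.05 at 95% confidence, z = 1.960.
n = p̂(1−p̂)(z/E)² = 0.262 × 0.738 × (1.960/0.05)² = 297.12
Round up: n = 298.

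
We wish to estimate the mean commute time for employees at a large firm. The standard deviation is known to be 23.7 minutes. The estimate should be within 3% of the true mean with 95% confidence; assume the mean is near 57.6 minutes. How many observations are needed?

723

For a mean, the margin of error is E = z·σ/√n, so n = (zσ/E)².
At 95% confidence, z = 1.960.
E = 3% of 57.6 = 1.728 minutes.
n = (1.960 × 23.7 / 1.728)² = 722.64
Round up: n = 723.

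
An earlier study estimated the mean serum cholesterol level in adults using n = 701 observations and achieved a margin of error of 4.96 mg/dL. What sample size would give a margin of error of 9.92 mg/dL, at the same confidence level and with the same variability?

Margin of error scales as 1/√n, so n₂ = n₁·(E₁/E₂)².
n₂ = 701 × (4.96/9.92)² = 701 × 0.25 = 175.25
Round up: n₂ = 176.

176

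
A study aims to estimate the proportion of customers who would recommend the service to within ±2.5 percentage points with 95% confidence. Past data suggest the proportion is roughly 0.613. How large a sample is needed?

n = 1459

For a proportion with margin E = 0.025 at 95% confidence, z = 1.960.
n = p̂(1−p̂)(z/E)² = 0.613 × 0.387 × (1.960/0.025)² = 1458.15
Round up: n = 1459.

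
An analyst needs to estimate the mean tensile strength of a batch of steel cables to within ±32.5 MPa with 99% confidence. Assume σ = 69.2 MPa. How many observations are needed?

For a mean, the margin of error is E = z·σ/√n, so n = (zσ/E)².
At 99% confidence, z = 2.576.
n = (2.576 × 69.2 / 32.5)² = 30.08
Round up: n = 31.

31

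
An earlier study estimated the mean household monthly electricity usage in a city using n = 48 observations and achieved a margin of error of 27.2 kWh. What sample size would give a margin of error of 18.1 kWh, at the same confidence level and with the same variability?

109

Margin of error scales as 1/√n, so n₂ = n₁·(E₁/E₂)².
n₂ = 48 × (27.2/18.1)² = 48 × 2.258 = 108.38
Round up: n₂ = 109.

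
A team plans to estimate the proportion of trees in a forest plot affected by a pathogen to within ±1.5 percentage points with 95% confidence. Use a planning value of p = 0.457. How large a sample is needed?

4237

For a proportion with margin E = 0.015 at 95% confidence, z = 1.960.
n = p̂(1−p̂)(z/E)² = 0.457 × 0.543 × (1.960/0.015)² = 4236.88
Round up: n = 4237.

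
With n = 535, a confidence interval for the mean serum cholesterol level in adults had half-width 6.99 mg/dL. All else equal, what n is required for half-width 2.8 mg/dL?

n = 3335

Margin of error scales as 1/√n, so n₂ = n₁·(E₁/E₂)².
n₂ = 535 × (6.99/2.8)² = 535 × 6.232 = 3334.12
Round up: n₂ = 3335.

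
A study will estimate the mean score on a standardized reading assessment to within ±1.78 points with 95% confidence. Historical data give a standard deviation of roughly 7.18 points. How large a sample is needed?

For a mean, the margin of error is E = z·σ/√n, so n = (zσ/E)².
At 95% confidence, z = 1.960.
n = (1.960 × 7.18 / 1.78)² = 62.51
Round up: n = 63.

63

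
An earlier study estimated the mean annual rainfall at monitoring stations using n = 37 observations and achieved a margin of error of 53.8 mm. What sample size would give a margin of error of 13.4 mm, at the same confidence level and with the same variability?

n = 597

Margin of error scales as 1/√n, so n₂ = n₁·(E₁/E₂)².
n₂ = 37 × (53.8/13.4)² = 37 × 16.12 = 596.44
Round up: n₂ = 597.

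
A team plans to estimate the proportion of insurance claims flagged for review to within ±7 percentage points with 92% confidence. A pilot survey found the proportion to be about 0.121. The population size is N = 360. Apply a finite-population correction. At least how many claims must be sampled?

57

For a proportion with margin E = 0.07 at 92% confidence, z = 1.751.
n = p̂(1−p̂)(z/E)² = 0.121 × 0.879 × (1.751/0.07)² = 66.55 — call this n₀.
Finite-population correction with N = 360: n = n₀ / (1 + (n₀−1)/N) = 66.55 / 1.182 = 56.30
Round up: n = 57.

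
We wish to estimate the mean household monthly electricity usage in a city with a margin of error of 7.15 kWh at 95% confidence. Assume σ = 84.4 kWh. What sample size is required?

536

For a mean, the margin of error is E = z·σ/√n, so n = (zσ/E)².
At 95% confidence, z = 1.960.
n = (1.960 × 84.4 / 7.15)² = 535.28
Round up: n = 536.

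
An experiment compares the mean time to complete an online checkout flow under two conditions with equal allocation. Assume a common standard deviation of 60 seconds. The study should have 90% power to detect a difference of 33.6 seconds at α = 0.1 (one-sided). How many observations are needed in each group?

For two equal groups, n per group = 2·((z_α + z_β)·σ/δ)².
z_α = 1.282; z_β = 1.282 (power 90%).
n = 2 × (2.564 × 60 / 33.6)² = 2 × 20.96 = 41.92
Round up: n = 42 per group.

42 per group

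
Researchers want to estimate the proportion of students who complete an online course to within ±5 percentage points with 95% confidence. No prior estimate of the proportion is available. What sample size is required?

385

For a proportion with margin E = 0.05 at 95% confidence, z = 1.960.
With no prior estimate, use p = 0.5, which maximizes p(1−p) at 0.25.
n = 0.25 × (z/E)² = 0.25 × (1.960/0.05)² = 384.16
Round up: n = 385.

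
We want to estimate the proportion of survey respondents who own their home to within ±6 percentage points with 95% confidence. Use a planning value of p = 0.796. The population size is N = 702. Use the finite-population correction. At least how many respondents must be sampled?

For a proportion with margin E = 0.06 at 95% confidence, z = 1.960.
n = p̂(1−p̂)(z/E)² = 0.796 × 0.204 × (1.960/0.06)² = 173.28 — call this n₀.
Finite-population correction with N = 702: n = n₀ / (1 + (n₀−1)/N) = 173.28 / 1.245 = 139.18
Round up: n = 140.

140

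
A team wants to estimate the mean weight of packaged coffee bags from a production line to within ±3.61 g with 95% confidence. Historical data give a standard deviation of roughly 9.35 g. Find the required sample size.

For a mean, the margin of error is E = z·σ/√n, so n = (zσ/E)².
At 95% confidence, z = 1.960.
n = (1.960 × 9.35 / 3.61)² = 25.77
Round up: n = 26.

26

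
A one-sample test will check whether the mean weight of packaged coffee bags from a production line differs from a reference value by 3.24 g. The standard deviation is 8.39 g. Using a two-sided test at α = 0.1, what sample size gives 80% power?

For a one-sample z-test, n = ((z_{α/2} + z_β)·σ/δ)².
z_{α/2} = 1.645 (two-sided α = 0.1); z_β = 0.842 (power 80% → β = 0.2).
n = (2.487 × 8.39 / 3.24)² = 41.47
Round up: n = 42.

n = 42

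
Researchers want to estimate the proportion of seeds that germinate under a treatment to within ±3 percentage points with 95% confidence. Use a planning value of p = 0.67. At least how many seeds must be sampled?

For a proportion with margin E = 0.03 at 95% confidence, z = 1.960.
n = p̂(1−p̂)(z/E)² = 0.67 × 0.33 × (1.960/0.03)² = 943.75
Round up: n = 944.

944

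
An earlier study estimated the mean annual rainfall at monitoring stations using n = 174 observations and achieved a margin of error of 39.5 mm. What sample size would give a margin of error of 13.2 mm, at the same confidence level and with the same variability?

Margin of error scales as 1/√n, so n₂ = n₁·(E₁/E₂)².
n₂ = 174 × (39.5/13.2)² = 174 × 8.955 = 1558.17
Round up: n₂ = 1559.

1559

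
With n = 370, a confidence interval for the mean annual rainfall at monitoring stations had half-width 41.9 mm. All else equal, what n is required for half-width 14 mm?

n = 3315

Margin of error scales as 1/√n, so n₂ = n₁·(E₁/E₂)².
n₂ = 370 × (41.9/14)² = 370 × 8.957 = 3314.09
Round up: n₂ = 3315.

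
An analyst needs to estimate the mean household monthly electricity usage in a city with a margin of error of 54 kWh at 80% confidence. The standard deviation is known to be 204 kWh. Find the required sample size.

For a mean, the margin of error is E = z·σ/√n, so n = (zσ/E)².
At 80% confidence, z = 1.282.
n = (1.282 × 204 / 54)² = 23.46
Round up: n = 24.

24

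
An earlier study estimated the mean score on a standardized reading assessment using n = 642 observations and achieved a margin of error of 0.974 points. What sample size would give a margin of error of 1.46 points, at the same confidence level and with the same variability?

Margin of error scales as 1/√n, so n₂ = n₁·(E₁/E₂)².
n₂ = 642 × (0.974/1.46)² = 642 × 0.4451 = 285.75
Round up: n₂ = 286.

286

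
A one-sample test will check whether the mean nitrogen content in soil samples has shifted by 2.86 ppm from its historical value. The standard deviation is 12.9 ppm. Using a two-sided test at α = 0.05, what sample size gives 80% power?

For a one-sample z-test, n = ((z_{α/2} + z_β)·σ/δ)².
z_{α/2} = 1.960 (two-sided α = 0.05); z_β = 0.842 (power 80% → β = 0.2).
n = (2.802 × 12.9 / 2.86)² = 159.73
Round up: n = 160.

160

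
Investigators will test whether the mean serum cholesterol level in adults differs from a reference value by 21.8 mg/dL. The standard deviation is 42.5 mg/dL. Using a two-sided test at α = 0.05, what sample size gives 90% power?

For a one-sample z-test, n = ((z_{α/2} + z_β)·σ/δ)².
z_{α/2} = 1.960 (two-sided α = 0.05); z_β = 1.282 (power 90% → β = 0.1).
n = (3.242 × 42.5 / 21.8)² = 39.95
Round up: n = 40.

40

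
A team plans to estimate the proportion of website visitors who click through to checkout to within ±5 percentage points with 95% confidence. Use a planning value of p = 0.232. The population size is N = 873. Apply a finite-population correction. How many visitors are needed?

209

For a proportion with margin E = 0.05 at 95% confidence, z = 1.960.
n = p̂(1−p̂)(z/E)² = 0.232 × 0.768 × (1.960/0.05)² = 273.79 — call this n₀.
Finite-population correction with N = 873: n = n₀ / (1 + (n₀−1)/N) = 273.79 / 1.312 = 208.68
Round up: n = 209.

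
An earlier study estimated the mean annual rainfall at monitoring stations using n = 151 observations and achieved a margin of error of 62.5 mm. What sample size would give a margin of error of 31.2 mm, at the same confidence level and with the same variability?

Margin of error scales as 1/√n, so n₂ = n₁·(E₁/E₂)².
n₂ = 151 × (62.5/31.2)² = 151 × 4.013 = 605.96
Round up: n₂ = 606.

606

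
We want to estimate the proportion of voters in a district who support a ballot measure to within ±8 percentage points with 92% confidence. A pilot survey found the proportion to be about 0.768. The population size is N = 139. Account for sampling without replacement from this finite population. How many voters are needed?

54

For a proportion with margin E = 0.08 at 92% confidence, z = 1.751.
n = p̂(1−p̂)(z/E)² = 0.768 × 0.232 × (1.751/0.08)² = 85.36 — call this n₀.
Finite-population correction with N = 139: n = n₀ / (1 + (n₀−1)/N) = 85.36 / 1.607 = 53.12
Round up: n = 54.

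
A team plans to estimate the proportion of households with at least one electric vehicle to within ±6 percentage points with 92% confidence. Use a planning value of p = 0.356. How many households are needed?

196

For a proportion with margin E = 0.06 at 92% confidence, z = 1.751.
n = p̂(1−p̂)(z/E)² = 0.356 × 0.644 × (1.751/0.06)² = 195.26
Round up: n = 196.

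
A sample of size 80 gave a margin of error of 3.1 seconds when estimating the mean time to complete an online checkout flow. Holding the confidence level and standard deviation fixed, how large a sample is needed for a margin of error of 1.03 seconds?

Margin of error scales as 1/√n, so n₂ = n₁·(E₁/E₂)².
n₂ = 80 × (3.1/1.03)² = 80 × 9.058 = 724.64
Round up: n₂ = 725.

n = 725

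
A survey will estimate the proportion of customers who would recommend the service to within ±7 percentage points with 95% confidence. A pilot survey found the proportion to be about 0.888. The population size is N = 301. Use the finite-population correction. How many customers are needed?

For a proportion with margin E = 0.07 at 95% confidence, z = 1.960.
n = p̂(1−p̂)(z/E)² = 0.888 × 0.112 × (1.960/0.07)² = 77.97 — call this n₀.
Finite-population correction with N = 301: n = n₀ / (1 + (n₀−1)/N) = 77.97 / 1.256 = 62.08
Round up: n = 63.

63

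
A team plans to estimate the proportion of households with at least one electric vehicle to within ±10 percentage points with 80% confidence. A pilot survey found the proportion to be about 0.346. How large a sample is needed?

n = 38

For a proportion with margin E = 0.1 at 80% confidence, z = 1.282.
n = p̂(1−p̂)(z/E)² = 0.346 × 0.654 × (1.282/0.1)² = 37.19
Round up: n = 38.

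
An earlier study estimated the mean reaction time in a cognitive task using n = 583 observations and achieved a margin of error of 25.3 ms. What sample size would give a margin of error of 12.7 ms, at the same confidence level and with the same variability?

Margin of error scales as 1/√n, so n₂ = n₁·(E₁/E₂)².
n₂ = 583 × (25.3/12.7)² = 583 × 3.969 = 2313.93
Round up: n₂ = 2314.

n = 2314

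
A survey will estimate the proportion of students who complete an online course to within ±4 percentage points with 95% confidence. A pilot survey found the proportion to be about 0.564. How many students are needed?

591

For a proportion with margin E = 0.04 at 95% confidence, z = 1.960.
n = p̂(1−p̂)(z/E)² = 0.564 × 0.436 × (1.960/0.04)² = 590.42
Round up: n = 591.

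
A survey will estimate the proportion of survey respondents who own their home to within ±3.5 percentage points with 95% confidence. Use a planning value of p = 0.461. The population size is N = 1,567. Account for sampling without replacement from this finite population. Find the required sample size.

521

For a proportion with margin E = 0.035 at 95% confidence, z = 1.960.
n = p̂(1−p̂)(z/E)² = 0.461 × 0.539 × (1.960/0.035)² = 779.23 — call this n₀.
Finite-population correction with N = 1,567: n = n₀ / (1 + (n₀−1)/N) = 779.23 / 1.497 = 520.53
Round up: n = 521.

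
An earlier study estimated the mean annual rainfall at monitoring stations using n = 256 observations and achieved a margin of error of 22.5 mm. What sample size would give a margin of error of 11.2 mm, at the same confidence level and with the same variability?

Margin of error scales as 1/√n, so n₂ = n₁·(E₁/E₂)².
n₂ = 256 × (22.5/11.2)² = 256 × 4.036 = 1033.22
Round up: n₂ = 1034.

1034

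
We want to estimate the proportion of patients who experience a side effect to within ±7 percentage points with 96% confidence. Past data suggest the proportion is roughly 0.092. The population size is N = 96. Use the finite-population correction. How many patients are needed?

42

For a proportion with margin E = 0.07 at 96% confidence, z = 2.054.
n = p̂(1−p̂)(z/E)² = 0.092 × 0.908 × (2.054/0.07)² = 71.92 — call this n₀.
Finite-population correction with N = 96: n = n₀ / (1 + (n₀−1)/N) = 71.92 / 1.739 = 41.36
Round up: n = 42.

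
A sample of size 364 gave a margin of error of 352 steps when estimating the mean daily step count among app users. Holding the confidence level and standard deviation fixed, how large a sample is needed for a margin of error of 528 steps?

Margin of error scales as 1/√n, so n₂ = n₁·(E₁/E₂)².
n₂ = 364 × (352/528)² = 364 × 0.4444 = 161.76
Round up: n₂ = 162.

n = 162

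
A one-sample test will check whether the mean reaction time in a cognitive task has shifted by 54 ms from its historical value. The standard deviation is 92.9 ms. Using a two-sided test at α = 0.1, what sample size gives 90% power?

For a one-sample z-test, n = ((z_{α/2} + z_β)·σ/δ)².
z_{α/2} = 1.645 (two-sided α = 0.1); z_β = 1.282 (power 90% → β = 0.1).
n = (2.927 × 92.9 / 54)² = 25.36
Round up: n = 26.

n = 26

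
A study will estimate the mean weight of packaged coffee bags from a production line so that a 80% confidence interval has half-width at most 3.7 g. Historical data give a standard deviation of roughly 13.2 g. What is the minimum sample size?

21

For a mean, the margin of error is E = z·σ/√n, so n = (zσ/E)².
At 80% confidence, z = 1.282.
n = (1.282 × 13.2 / 3.7)² = 20.92
Round up: n = 21.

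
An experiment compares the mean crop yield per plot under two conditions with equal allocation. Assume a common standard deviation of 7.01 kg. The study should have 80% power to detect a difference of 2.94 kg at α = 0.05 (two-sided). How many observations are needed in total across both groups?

For two equal groups, n per group = 2·((z_{α/2} + z_β)·σ/δ)².
z_{α/2} = 1.960; z_β = 0.842 (power 80%).
n = 2 × (2.802 × 7.01 / 2.94)² = 2 × 44.64 = 89.28
Round up: n = 90 per group.
Total across both groups: 2 × 90 = 180.

180 total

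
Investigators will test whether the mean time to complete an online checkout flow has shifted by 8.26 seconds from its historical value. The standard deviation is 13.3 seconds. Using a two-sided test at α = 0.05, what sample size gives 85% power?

24

For a one-sample z-test, n = ((z_{α/2} + z_β)·σ/δ)².
z_{α/2} = 1.960 (two-sided α = 0.05); z_β = 1.036 (power 85% → β = 0.15).
n = (2.996 × 13.3 / 8.26)² = 23.27
Round up: n = 24.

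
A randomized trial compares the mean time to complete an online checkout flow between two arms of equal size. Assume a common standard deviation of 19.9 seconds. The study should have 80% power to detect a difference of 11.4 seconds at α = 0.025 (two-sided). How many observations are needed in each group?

58 per group

For two equal groups, n per group = 2·((z_{α/2} + z_β)·σ/δ)².
z_{α/2} = 2.241; z_β = 0.842 (power 80%).
n = 2 × (3.083 × 19.9 / 11.4)² = 2 × 28.96 = 57.92
Round up: n = 58 per group.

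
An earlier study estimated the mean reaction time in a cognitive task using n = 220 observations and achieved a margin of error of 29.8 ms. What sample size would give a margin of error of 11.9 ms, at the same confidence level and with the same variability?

1380

Margin of error scales as 1/√n, so n₂ = n₁·(E₁/E₂)².
n₂ = 220 × (29.8/11.9)² = 220 × 6.271 = 1379.62
Round up: n₂ = 1380.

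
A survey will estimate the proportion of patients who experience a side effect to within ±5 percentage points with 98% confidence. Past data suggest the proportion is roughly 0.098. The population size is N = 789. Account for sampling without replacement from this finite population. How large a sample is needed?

155

For a proportion with margin E = 0.05 at 98% confidence, z = 2.326.
n = p̂(1−p̂)(z/E)² = 0.098 × 0.902 × (2.326/0.05)² = 191.30 — call this n₀.
Finite-population correction with N = 789: n = n₀ / (1 + (n₀−1)/N) = 191.30 / 1.241 = 154.15
Round up: n = 155.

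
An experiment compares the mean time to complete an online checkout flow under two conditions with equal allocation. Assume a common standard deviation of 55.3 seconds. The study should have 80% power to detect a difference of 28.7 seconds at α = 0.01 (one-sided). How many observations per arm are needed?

75 per group

For two equal groups, n per group = 2·((z_α + z_β)·σ/δ)².
z_α = 2.326; z_β = 0.842 (power 80%).
n = 2 × (3.168 × 55.3 / 28.7)² = 2 × 37.26 = 74.52
Round up: n = 75 per group.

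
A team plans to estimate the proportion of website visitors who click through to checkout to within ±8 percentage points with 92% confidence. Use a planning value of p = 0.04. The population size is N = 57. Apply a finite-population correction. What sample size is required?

15

For a proportion with margin E = 0.08 at 92% confidence, z = 1.751.
n = p̂(1−p̂)(z/E)² = 0.04 × 0.96 × (1.751/0.08)² = 18.40 — call this n₀.
Finite-population correction with N = 57: n = n₀ / (1 + (n₀−1)/N) = 18.40 / 1.305 = 14.10
Round up: n = 15.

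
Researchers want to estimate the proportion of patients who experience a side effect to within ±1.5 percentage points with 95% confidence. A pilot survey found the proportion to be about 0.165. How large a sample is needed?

2353

For a proportion with margin E = 0.015 at 95% confidence, z = 1.960.
n = p̂(1−p̂)(z/E)² = 0.165 × 0.835 × (1.960/0.015)² = 2352.34
Round up: n = 2353.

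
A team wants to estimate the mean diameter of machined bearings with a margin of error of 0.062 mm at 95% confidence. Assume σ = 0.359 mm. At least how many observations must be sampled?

n = 129

For a mean, the margin of error is E = z·σ/√n, so n = (zσ/E)².
At 95% confidence, z = 1.960.
n = (1.960 × 0.359 / 0.062)² = 128.80
Round up: n = 129.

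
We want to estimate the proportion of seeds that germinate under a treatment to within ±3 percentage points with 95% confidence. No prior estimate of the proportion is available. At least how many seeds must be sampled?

For a proportion with margin E = 0.03 at 95% confidence, z = 1.960.
With no prior estimate, use p = 0.5, which maximizes p(1−p) at 0.25.
n = 0.25 × (z/E)² = 0.25 × (1.960/0.03)² = 1067.11
Round up: n = 1068.

1068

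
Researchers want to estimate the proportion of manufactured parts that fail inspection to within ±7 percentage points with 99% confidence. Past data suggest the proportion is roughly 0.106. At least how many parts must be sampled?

129

For a proportion with margin E = 0.07 at 99% confidence, z = 2.576.
n = p̂(1−p̂)(z/E)² = 0.106 × 0.894 × (2.576/0.07)² = 128.33
Round up: n = 129.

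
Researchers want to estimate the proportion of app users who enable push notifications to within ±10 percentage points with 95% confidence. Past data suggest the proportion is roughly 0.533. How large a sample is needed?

For a proportion with margin E = 0.1 at 95% confidence, z = 1.960.
n = p̂(1−p̂)(z/E)² = 0.533 × 0.467 × (1.960/0.1)² = 95.62
Round up: n = 96.

96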